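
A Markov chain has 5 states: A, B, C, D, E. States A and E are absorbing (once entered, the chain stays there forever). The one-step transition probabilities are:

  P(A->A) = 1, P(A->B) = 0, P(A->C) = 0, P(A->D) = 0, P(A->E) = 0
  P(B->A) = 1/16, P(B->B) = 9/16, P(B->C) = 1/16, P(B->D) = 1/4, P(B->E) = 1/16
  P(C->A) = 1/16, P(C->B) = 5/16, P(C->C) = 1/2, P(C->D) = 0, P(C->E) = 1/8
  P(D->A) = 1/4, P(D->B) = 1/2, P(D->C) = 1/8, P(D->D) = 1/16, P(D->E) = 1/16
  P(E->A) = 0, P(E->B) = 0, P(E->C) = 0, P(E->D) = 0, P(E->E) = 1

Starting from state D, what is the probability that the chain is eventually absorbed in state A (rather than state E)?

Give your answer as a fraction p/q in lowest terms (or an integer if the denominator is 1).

Answer: 300/469

Derivation:
Let a_i = P(absorbed in A | start in state i).
Boundary conditions: a_A = 1, a_E = 0.
For each transient state i, a_i = sum_j P(i->j) * a_j:
  a_B = 1/16*a_A + 9/16*a_B + 1/16*a_C + 1/4*a_D + 1/16*a_E
  a_C = 1/16*a_A + 5/16*a_B + 1/2*a_C + 0*a_D + 1/8*a_E
  a_D = 1/4*a_A + 1/2*a_B + 1/8*a_C + 1/16*a_D + 1/16*a_E

Substituting a_A = 1 and a_E = 0, rearrange to (I - Q) a = r where r[i] = P(i -> A):
  [7/16, -1/16, -1/4] . (a_B, a_C, a_D) = 1/16
  [-5/16, 1/2, 0] . (a_B, a_C, a_D) = 1/16
  [-1/2, -1/8, 15/16] . (a_B, a_C, a_D) = 1/4

Solving yields:
  a_B = 271/469
  a_C = 228/469
  a_D = 300/469

Starting state is D, so the absorption probability is a_D = 300/469.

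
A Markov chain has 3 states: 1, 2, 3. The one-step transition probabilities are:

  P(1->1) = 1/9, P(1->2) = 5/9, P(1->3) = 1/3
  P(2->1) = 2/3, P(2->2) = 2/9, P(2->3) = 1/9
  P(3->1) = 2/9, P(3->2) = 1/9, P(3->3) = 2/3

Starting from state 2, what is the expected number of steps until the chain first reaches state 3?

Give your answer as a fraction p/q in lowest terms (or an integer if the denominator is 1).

Answer: 63/13

Derivation:
Let h_i = expected steps to first reach 3 from state i.
Boundary: h_3 = 0.
First-step equations for the other states:
  h_1 = 1 + 1/9*h_1 + 5/9*h_2 + 1/3*h_3
  h_2 = 1 + 2/3*h_1 + 2/9*h_2 + 1/9*h_3

Substituting h_3 = 0 and rearranging gives the linear system (I - Q) h = 1:
  [8/9, -5/9] . (h_1, h_2) = 1
  [-2/3, 7/9] . (h_1, h_2) = 1

Solving yields:
  h_1 = 54/13
  h_2 = 63/13

Starting state is 2, so the expected hitting time is h_2 = 63/13.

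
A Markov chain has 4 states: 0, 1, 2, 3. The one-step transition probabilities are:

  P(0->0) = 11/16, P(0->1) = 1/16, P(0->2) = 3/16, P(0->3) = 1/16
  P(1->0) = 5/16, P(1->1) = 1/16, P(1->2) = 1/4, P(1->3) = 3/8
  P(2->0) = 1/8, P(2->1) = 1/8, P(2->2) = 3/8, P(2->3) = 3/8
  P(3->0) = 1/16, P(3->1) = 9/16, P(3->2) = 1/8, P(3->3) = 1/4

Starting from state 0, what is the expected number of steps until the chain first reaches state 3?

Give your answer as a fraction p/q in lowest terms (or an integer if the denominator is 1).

Let h_i = expected steps to first reach 3 from state i.
Boundary: h_3 = 0.
First-step equations for the other states:
  h_0 = 1 + 11/16*h_0 + 1/16*h_1 + 3/16*h_2 + 1/16*h_3
  h_1 = 1 + 5/16*h_0 + 1/16*h_1 + 1/4*h_2 + 3/8*h_3
  h_2 = 1 + 1/8*h_0 + 1/8*h_1 + 3/8*h_2 + 3/8*h_3

Substituting h_3 = 0 and rearranging gives the linear system (I - Q) h = 1:
  [5/16, -1/16, -3/16] . (h_0, h_1, h_2) = 1
  [-5/16, 15/16, -1/4] . (h_0, h_1, h_2) = 1
  [-1/8, -1/8, 5/8] . (h_0, h_1, h_2) = 1

Solving yields:
  h_0 = 828/133
  h_1 = 548/133
  h_2 = 488/133

Starting state is 0, so the expected hitting time is h_0 = 828/133.

Answer: 828/133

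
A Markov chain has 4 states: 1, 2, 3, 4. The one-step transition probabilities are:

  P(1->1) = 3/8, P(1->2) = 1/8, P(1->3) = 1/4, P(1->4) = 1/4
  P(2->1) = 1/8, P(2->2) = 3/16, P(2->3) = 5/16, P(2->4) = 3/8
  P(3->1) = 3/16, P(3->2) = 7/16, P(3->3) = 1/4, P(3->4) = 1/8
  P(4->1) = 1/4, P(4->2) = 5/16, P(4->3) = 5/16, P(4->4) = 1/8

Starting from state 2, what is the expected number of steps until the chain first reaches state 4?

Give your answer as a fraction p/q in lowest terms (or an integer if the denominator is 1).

Answer: 82/23

Derivation:
Let h_i = expected steps to first reach 4 from state i.
Boundary: h_4 = 0.
First-step equations for the other states:
  h_1 = 1 + 3/8*h_1 + 1/8*h_2 + 1/4*h_3 + 1/4*h_4
  h_2 = 1 + 1/8*h_1 + 3/16*h_2 + 5/16*h_3 + 3/8*h_4
  h_3 = 1 + 3/16*h_1 + 7/16*h_2 + 1/4*h_3 + 1/8*h_4

Substituting h_4 = 0 and rearranging gives the linear system (I - Q) h = 1:
  [5/8, -1/8, -1/4] . (h_1, h_2, h_3) = 1
  [-1/8, 13/16, -5/16] . (h_1, h_2, h_3) = 1
  [-3/16, -7/16, 3/4] . (h_1, h_2, h_3) = 1

Solving yields:
  h_1 = 94/23
  h_2 = 82/23
  h_3 = 102/23

Starting state is 2, so the expected hitting time is h_2 = 82/23.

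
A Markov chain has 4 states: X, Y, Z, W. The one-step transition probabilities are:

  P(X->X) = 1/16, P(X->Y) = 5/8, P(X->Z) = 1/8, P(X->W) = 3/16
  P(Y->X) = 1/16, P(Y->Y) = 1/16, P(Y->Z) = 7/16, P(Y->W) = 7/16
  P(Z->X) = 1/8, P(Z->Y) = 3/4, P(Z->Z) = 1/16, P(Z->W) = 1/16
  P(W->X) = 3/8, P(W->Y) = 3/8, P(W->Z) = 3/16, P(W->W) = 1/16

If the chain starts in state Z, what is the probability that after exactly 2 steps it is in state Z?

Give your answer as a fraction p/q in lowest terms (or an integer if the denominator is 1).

Answer: 23/64

Derivation:
Computing P^2 by repeated multiplication:
P^1 =
  X: [1/16, 5/8, 1/8, 3/16]
  Y: [1/16, 1/16, 7/16, 7/16]
  Z: [1/8, 3/4, 1/16, 1/16]
  W: [3/8, 3/8, 3/16, 1/16]
P^2 =
  X: [33/256, 31/128, 83/256, 39/128]
  Y: [29/128, 137/256, 37/256, 3/32]
  Z: [11/128, 25/128, 23/64, 23/64]
  W: [3/32, 27/64, 15/64, 1/4]

(P^2)[Z -> Z] = 23/64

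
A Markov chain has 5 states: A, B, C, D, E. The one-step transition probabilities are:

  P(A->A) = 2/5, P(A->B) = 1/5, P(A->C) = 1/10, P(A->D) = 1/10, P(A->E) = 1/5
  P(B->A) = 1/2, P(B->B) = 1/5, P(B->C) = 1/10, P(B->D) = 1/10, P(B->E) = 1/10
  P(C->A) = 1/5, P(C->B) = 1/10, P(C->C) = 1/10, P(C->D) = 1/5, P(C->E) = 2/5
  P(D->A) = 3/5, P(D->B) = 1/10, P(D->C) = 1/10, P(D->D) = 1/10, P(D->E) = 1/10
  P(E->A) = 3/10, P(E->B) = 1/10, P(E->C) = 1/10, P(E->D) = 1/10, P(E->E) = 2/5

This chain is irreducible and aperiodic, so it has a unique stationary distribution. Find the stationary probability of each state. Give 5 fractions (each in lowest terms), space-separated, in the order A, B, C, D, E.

The stationary distribution satisfies pi = pi * P, i.e.:
  pi_A = 2/5*pi_A + 1/2*pi_B + 1/5*pi_C + 3/5*pi_D + 3/10*pi_E
  pi_B = 1/5*pi_A + 1/5*pi_B + 1/10*pi_C + 1/10*pi_D + 1/10*pi_E
  pi_C = 1/10*pi_A + 1/10*pi_B + 1/10*pi_C + 1/10*pi_D + 1/10*pi_E
  pi_D = 1/10*pi_A + 1/10*pi_B + 1/5*pi_C + 1/10*pi_D + 1/10*pi_E
  pi_E = 1/5*pi_A + 1/10*pi_B + 2/5*pi_C + 1/10*pi_D + 2/5*pi_E
with normalization: pi_A + pi_B + pi_C + pi_D + pi_E = 1.

Using the first 4 balance equations plus normalization, the linear system A*pi = b is:
  [-3/5, 1/2, 1/5, 3/5, 3/10] . pi = 0
  [1/5, -4/5, 1/10, 1/10, 1/10] . pi = 0
  [1/10, 1/10, -9/10, 1/10, 1/10] . pi = 0
  [1/10, 1/10, 1/5, -9/10, 1/10] . pi = 0
  [1, 1, 1, 1, 1] . pi = 1

Solving yields:
  pi_A = 3107/7900
  pi_B = 1223/7900
  pi_C = 1/10
  pi_D = 11/100
  pi_E = 1911/7900

Verification (pi * P):
  3107/7900*2/5 + 1223/7900*1/2 + 1/10*1/5 + 11/100*3/5 + 1911/7900*3/10 = 3107/7900 = pi_A  (ok)
  3107/7900*1/5 + 1223/7900*1/5 + 1/10*1/10 + 11/100*1/10 + 1911/7900*1/10 = 1223/7900 = pi_B  (ok)
  3107/7900*1/10 + 1223/7900*1/10 + 1/10*1/10 + 11/100*1/10 + 1911/7900*1/10 = 1/10 = pi_C  (ok)
  3107/7900*1/10 + 1223/7900*1/10 + 1/10*1/5 + 11/100*1/10 + 1911/7900*1/10 = 11/100 = pi_D  (ok)
  3107/7900*1/5 + 1223/7900*1/10 + 1/10*2/5 + 11/100*1/10 + 1911/7900*2/5 = 1911/7900 = pi_E  (ok)

Answer: 3107/7900 1223/7900 1/10 11/100 1911/7900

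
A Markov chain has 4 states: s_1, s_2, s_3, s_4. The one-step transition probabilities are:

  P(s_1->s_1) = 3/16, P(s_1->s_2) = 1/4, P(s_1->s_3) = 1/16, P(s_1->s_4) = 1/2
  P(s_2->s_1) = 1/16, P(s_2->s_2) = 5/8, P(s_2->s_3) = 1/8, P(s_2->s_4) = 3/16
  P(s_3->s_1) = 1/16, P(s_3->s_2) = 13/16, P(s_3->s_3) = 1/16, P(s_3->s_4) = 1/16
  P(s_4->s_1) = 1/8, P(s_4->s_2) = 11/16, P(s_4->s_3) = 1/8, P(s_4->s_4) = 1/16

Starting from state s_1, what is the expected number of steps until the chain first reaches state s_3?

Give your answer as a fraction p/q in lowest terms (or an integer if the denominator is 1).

Answer: 4240/473

Derivation:
Let h_i = expected steps to first reach s_3 from state i.
Boundary: h_s_3 = 0.
First-step equations for the other states:
  h_s_1 = 1 + 3/16*h_s_1 + 1/4*h_s_2 + 1/16*h_s_3 + 1/2*h_s_4
  h_s_2 = 1 + 1/16*h_s_1 + 5/8*h_s_2 + 1/8*h_s_3 + 3/16*h_s_4
  h_s_4 = 1 + 1/8*h_s_1 + 11/16*h_s_2 + 1/8*h_s_3 + 1/16*h_s_4

Substituting h_s_3 = 0 and rearranging gives the linear system (I - Q) h = 1:
  [13/16, -1/4, -1/2] . (h_s_1, h_s_2, h_s_4) = 1
  [-1/16, 3/8, -3/16] . (h_s_1, h_s_2, h_s_4) = 1
  [-1/8, -11/16, 15/16] . (h_s_1, h_s_2, h_s_4) = 1

Solving yields:
  h_s_1 = 4240/473
  h_s_2 = 3952/473
  h_s_4 = 3968/473

Starting state is s_1, so the expected hitting time is h_s_1 = 4240/473.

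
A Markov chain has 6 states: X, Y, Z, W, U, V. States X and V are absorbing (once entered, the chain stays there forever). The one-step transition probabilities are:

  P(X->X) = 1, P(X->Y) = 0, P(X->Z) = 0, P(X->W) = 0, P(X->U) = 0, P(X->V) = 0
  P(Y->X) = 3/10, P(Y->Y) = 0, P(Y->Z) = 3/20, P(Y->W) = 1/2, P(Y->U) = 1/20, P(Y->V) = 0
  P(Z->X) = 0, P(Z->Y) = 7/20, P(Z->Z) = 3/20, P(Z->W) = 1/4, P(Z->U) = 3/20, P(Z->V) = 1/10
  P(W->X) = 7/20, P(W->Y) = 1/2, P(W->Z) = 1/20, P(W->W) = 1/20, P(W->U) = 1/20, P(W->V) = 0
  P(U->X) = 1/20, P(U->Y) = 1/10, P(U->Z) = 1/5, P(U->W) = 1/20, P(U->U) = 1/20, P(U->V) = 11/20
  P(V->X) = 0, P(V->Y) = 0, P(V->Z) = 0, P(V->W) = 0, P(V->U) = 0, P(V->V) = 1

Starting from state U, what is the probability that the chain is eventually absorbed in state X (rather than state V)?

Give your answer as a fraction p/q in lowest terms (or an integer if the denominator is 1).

Answer: 22894/69953

Derivation:
Let a_i = P(absorbed in X | start in state i).
Boundary conditions: a_X = 1, a_V = 0.
For each transient state i, a_i = sum_j P(i->j) * a_j:
  a_Y = 3/10*a_X + 0*a_Y + 3/20*a_Z + 1/2*a_W + 1/20*a_U + 0*a_V
  a_Z = 0*a_X + 7/20*a_Y + 3/20*a_Z + 1/4*a_W + 3/20*a_U + 1/10*a_V
  a_W = 7/20*a_X + 1/2*a_Y + 1/20*a_Z + 1/20*a_W + 1/20*a_U + 0*a_V
  a_U = 1/20*a_X + 1/10*a_Y + 1/5*a_Z + 1/20*a_W + 1/20*a_U + 11/20*a_V

Substituting a_X = 1 and a_V = 0, rearrange to (I - Q) a = r where r[i] = P(i -> X):
  [1, -3/20, -1/2, -1/20] . (a_Y, a_Z, a_W, a_U) = 3/10
  [-7/20, 17/20, -1/4, -3/20] . (a_Y, a_Z, a_W, a_U) = 0
  [-1/2, -1/20, 19/20, -1/20] . (a_Y, a_Z, a_W, a_U) = 7/20
  [-1/10, -1/5, -1/20, 19/20] . (a_Y, a_Z, a_W, a_U) = 1/20

Solving yields:
  a_Y = 59435/69953
  a_Z = 46366/69953
  a_W = 60699/69953
  a_U = 22894/69953

Starting state is U, so the absorption probability is a_U = 22894/69953.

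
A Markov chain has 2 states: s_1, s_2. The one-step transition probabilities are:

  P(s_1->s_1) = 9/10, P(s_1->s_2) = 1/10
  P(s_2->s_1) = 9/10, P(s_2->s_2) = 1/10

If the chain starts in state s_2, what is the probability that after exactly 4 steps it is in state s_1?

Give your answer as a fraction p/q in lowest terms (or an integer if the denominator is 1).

Answer: 9/10

Derivation:
Computing P^4 by repeated multiplication:
P^1 =
  s_1: [9/10, 1/10]
  s_2: [9/10, 1/10]
P^2 =
  s_1: [9/10, 1/10]
  s_2: [9/10, 1/10]
P^3 =
  s_1: [9/10, 1/10]
  s_2: [9/10, 1/10]
P^4 =
  s_1: [9/10, 1/10]
  s_2: [9/10, 1/10]

(P^4)[s_2 -> s_1] = 9/10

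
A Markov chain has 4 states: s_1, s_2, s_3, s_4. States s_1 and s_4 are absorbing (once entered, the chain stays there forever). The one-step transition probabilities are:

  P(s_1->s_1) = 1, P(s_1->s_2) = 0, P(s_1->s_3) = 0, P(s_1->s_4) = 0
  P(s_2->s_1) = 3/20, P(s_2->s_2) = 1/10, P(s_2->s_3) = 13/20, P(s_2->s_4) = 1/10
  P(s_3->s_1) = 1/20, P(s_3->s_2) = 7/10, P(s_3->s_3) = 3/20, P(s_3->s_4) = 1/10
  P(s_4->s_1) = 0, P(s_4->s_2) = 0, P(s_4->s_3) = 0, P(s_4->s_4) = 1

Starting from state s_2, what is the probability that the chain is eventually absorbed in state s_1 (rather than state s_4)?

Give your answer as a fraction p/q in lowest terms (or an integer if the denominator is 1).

Let a_i = P(absorbed in s_1 | start in state i).
Boundary conditions: a_s_1 = 1, a_s_4 = 0.
For each transient state i, a_i = sum_j P(i->j) * a_j:
  a_s_2 = 3/20*a_s_1 + 1/10*a_s_2 + 13/20*a_s_3 + 1/10*a_s_4
  a_s_3 = 1/20*a_s_1 + 7/10*a_s_2 + 3/20*a_s_3 + 1/10*a_s_4

Substituting a_s_1 = 1 and a_s_4 = 0, rearrange to (I - Q) a = r where r[i] = P(i -> s_1):
  [9/10, -13/20] . (a_s_2, a_s_3) = 3/20
  [-7/10, 17/20] . (a_s_2, a_s_3) = 1/20

Solving yields:
  a_s_2 = 16/31
  a_s_3 = 15/31

Starting state is s_2, so the absorption probability is a_s_2 = 16/31.

Answer: 16/31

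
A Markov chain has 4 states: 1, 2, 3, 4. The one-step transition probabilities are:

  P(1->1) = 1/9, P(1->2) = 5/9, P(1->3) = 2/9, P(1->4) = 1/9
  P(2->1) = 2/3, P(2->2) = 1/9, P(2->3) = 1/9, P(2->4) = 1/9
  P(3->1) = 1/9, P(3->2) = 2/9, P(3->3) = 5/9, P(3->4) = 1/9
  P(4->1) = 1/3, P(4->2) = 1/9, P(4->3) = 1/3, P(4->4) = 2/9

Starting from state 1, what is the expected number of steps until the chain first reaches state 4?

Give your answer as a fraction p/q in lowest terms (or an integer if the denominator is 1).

Answer: 9

Derivation:
Let h_i = expected steps to first reach 4 from state i.
Boundary: h_4 = 0.
First-step equations for the other states:
  h_1 = 1 + 1/9*h_1 + 5/9*h_2 + 2/9*h_3 + 1/9*h_4
  h_2 = 1 + 2/3*h_1 + 1/9*h_2 + 1/9*h_3 + 1/9*h_4
  h_3 = 1 + 1/9*h_1 + 2/9*h_2 + 5/9*h_3 + 1/9*h_4

Substituting h_4 = 0 and rearranging gives the linear system (I - Q) h = 1:
  [8/9, -5/9, -2/9] . (h_1, h_2, h_3) = 1
  [-2/3, 8/9, -1/9] . (h_1, h_2, h_3) = 1
  [-1/9, -2/9, 4/9] . (h_1, h_2, h_3) = 1

Solving yields:
  h_1 = 9
  h_2 = 9
  h_3 = 9

Starting state is 1, so the expected hitting time is h_1 = 9.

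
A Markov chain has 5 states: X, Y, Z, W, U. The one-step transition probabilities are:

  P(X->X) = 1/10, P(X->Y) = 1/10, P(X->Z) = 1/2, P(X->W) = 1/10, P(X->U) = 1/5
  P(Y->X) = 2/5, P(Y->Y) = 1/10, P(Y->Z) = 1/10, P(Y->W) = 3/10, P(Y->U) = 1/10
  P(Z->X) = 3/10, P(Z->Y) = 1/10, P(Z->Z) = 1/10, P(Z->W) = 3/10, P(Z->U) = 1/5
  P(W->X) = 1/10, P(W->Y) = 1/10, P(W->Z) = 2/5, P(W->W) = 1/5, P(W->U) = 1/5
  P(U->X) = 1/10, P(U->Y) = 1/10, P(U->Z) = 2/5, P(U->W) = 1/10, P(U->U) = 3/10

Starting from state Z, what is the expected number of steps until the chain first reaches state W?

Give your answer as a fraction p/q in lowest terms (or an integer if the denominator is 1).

Let h_i = expected steps to first reach W from state i.
Boundary: h_W = 0.
First-step equations for the other states:
  h_X = 1 + 1/10*h_X + 1/10*h_Y + 1/2*h_Z + 1/10*h_W + 1/5*h_U
  h_Y = 1 + 2/5*h_X + 1/10*h_Y + 1/10*h_Z + 3/10*h_W + 1/10*h_U
  h_Z = 1 + 3/10*h_X + 1/10*h_Y + 1/10*h_Z + 3/10*h_W + 1/5*h_U
  h_U = 1 + 1/10*h_X + 1/10*h_Y + 2/5*h_Z + 1/10*h_W + 3/10*h_U

Substituting h_W = 0 and rearranging gives the linear system (I - Q) h = 1:
  [9/10, -1/10, -1/2, -1/5] . (h_X, h_Y, h_Z, h_U) = 1
  [-2/5, 9/10, -1/10, -1/10] . (h_X, h_Y, h_Z, h_U) = 1
  [-3/10, -1/10, 9/10, -1/5] . (h_X, h_Y, h_Z, h_U) = 1
  [-1/10, -1/10, -2/5, 7/10] . (h_X, h_Y, h_Z, h_U) = 1

Solving yields:
  h_X = 6300/1151
  h_Y = 5390/1151
  h_Z = 5400/1151
  h_U = 6400/1151

Starting state is Z, so the expected hitting time is h_Z = 5400/1151.

Answer: 5400/1151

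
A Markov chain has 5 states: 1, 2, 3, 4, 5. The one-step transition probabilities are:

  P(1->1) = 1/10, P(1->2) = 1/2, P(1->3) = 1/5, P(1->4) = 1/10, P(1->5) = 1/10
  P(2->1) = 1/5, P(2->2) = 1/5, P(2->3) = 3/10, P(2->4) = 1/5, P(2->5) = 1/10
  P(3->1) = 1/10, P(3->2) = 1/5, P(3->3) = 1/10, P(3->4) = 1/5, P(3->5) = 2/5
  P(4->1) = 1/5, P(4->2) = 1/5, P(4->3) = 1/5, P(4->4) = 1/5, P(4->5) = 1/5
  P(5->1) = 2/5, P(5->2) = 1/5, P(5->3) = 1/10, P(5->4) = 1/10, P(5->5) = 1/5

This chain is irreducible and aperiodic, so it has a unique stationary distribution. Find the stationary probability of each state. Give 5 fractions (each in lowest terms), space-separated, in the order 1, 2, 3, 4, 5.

The stationary distribution satisfies pi = pi * P, i.e.:
  pi_1 = 1/10*pi_1 + 1/5*pi_2 + 1/10*pi_3 + 1/5*pi_4 + 2/5*pi_5
  pi_2 = 1/2*pi_1 + 1/5*pi_2 + 1/5*pi_3 + 1/5*pi_4 + 1/5*pi_5
  pi_3 = 1/5*pi_1 + 3/10*pi_2 + 1/10*pi_3 + 1/5*pi_4 + 1/10*pi_5
  pi_4 = 1/10*pi_1 + 1/5*pi_2 + 1/5*pi_3 + 1/5*pi_4 + 1/10*pi_5
  pi_5 = 1/10*pi_1 + 1/10*pi_2 + 2/5*pi_3 + 1/5*pi_4 + 1/5*pi_5
with normalization: pi_1 + pi_2 + pi_3 + pi_4 + pi_5 = 1.

Using the first 4 balance equations plus normalization, the linear system A*pi = b is:
  [-9/10, 1/5, 1/10, 1/5, 2/5] . pi = 0
  [1/2, -4/5, 1/5, 1/5, 1/5] . pi = 0
  [1/5, 3/10, -9/10, 1/5, 1/10] . pi = 0
  [1/10, 1/5, 1/5, -4/5, 1/10] . pi = 0
  [1, 1, 1, 1, 1] . pi = 1

Solving yields:
  pi_1 = 2522/12637
  pi_2 = 3284/12637
  pi_3 = 2376/12637
  pi_4 = 2033/12637
  pi_5 = 2422/12637

Verification (pi * P):
  2522/12637*1/10 + 3284/12637*1/5 + 2376/12637*1/10 + 2033/12637*1/5 + 2422/12637*2/5 = 2522/12637 = pi_1  (ok)
  2522/12637*1/2 + 3284/12637*1/5 + 2376/12637*1/5 + 2033/12637*1/5 + 2422/12637*1/5 = 3284/12637 = pi_2  (ok)
  2522/12637*1/5 + 3284/12637*3/10 + 2376/12637*1/10 + 2033/12637*1/5 + 2422/12637*1/10 = 2376/12637 = pi_3  (ok)
  2522/12637*1/10 + 3284/12637*1/5 + 2376/12637*1/5 + 2033/12637*1/5 + 2422/12637*1/10 = 2033/12637 = pi_4  (ok)
  2522/12637*1/10 + 3284/12637*1/10 + 2376/12637*2/5 + 2033/12637*1/5 + 2422/12637*1/5 = 2422/12637 = pi_5  (ok)

Answer: 2522/12637 3284/12637 2376/12637 2033/12637 2422/12637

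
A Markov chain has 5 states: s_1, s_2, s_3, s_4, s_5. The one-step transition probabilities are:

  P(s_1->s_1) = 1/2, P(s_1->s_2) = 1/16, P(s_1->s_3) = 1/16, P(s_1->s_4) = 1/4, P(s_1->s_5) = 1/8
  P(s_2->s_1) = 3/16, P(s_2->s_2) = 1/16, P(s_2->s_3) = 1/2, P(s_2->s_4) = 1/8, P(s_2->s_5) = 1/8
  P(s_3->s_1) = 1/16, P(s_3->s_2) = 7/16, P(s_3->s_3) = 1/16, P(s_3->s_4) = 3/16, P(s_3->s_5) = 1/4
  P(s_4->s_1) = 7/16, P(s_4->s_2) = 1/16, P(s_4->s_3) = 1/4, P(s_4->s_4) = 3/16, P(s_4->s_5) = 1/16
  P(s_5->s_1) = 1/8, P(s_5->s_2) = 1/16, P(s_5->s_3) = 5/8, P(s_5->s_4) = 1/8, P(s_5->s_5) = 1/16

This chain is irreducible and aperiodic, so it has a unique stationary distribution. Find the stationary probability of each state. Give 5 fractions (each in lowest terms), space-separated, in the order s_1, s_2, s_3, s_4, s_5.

Answer: 16493/57890 631/4135 1987/8270 2169/11578 7809/57890

Derivation:
The stationary distribution satisfies pi = pi * P, i.e.:
  pi_s_1 = 1/2*pi_s_1 + 3/16*pi_s_2 + 1/16*pi_s_3 + 7/16*pi_s_4 + 1/8*pi_s_5
  pi_s_2 = 1/16*pi_s_1 + 1/16*pi_s_2 + 7/16*pi_s_3 + 1/16*pi_s_4 + 1/16*pi_s_5
  pi_s_3 = 1/16*pi_s_1 + 1/2*pi_s_2 + 1/16*pi_s_3 + 1/4*pi_s_4 + 5/8*pi_s_5
  pi_s_4 = 1/4*pi_s_1 + 1/8*pi_s_2 + 3/16*pi_s_3 + 3/16*pi_s_4 + 1/8*pi_s_5
  pi_s_5 = 1/8*pi_s_1 + 1/8*pi_s_2 + 1/4*pi_s_3 + 1/16*pi_s_4 + 1/16*pi_s_5
with normalization: pi_s_1 + pi_s_2 + pi_s_3 + pi_s_4 + pi_s_5 = 1.

Using the first 4 balance equations plus normalization, the linear system A*pi = b is:
  [-1/2, 3/16, 1/16, 7/16, 1/8] . pi = 0
  [1/16, -15/16, 7/16, 1/16, 1/16] . pi = 0
  [1/16, 1/2, -15/16, 1/4, 5/8] . pi = 0
  [1/4, 1/8, 3/16, -13/16, 1/8] . pi = 0
  [1, 1, 1, 1, 1] . pi = 1

Solving yields:
  pi_s_1 = 16493/57890
  pi_s_2 = 631/4135
  pi_s_3 = 1987/8270
  pi_s_4 = 2169/11578
  pi_s_5 = 7809/57890

Verification (pi * P):
  16493/57890*1/2 + 631/4135*3/16 + 1987/8270*1/16 + 2169/11578*7/16 + 7809/57890*1/8 = 16493/57890 = pi_s_1  (ok)
  16493/57890*1/16 + 631/4135*1/16 + 1987/8270*7/16 + 2169/11578*1/16 + 7809/57890*1/16 = 631/4135 = pi_s_2  (ok)
  16493/57890*1/16 + 631/4135*1/2 + 1987/8270*1/16 + 2169/11578*1/4 + 7809/57890*5/8 = 1987/8270 = pi_s_3  (ok)
  16493/57890*1/4 + 631/4135*1/8 + 1987/8270*3/16 + 2169/11578*3/16 + 7809/57890*1/8 = 2169/11578 = pi_s_4  (ok)
  16493/57890*1/8 + 631/4135*1/8 + 1987/8270*1/4 + 2169/11578*1/16 + 7809/57890*1/16 = 7809/57890 = pi_s_5  (ok)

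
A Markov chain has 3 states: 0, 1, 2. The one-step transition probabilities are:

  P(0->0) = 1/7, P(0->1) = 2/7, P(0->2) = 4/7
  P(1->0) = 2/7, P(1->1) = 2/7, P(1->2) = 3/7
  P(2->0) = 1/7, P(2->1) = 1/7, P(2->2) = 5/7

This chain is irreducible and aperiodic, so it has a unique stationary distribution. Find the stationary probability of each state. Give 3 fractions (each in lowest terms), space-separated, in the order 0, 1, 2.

Answer: 7/41 8/41 26/41

Derivation:
The stationary distribution satisfies pi = pi * P, i.e.:
  pi_0 = 1/7*pi_0 + 2/7*pi_1 + 1/7*pi_2
  pi_1 = 2/7*pi_0 + 2/7*pi_1 + 1/7*pi_2
  pi_2 = 4/7*pi_0 + 3/7*pi_1 + 5/7*pi_2
with normalization: pi_0 + pi_1 + pi_2 = 1.

Using the first 2 balance equations plus normalization, the linear system A*pi = b is:
  [-6/7, 2/7, 1/7] . pi = 0
  [2/7, -5/7, 1/7] . pi = 0
  [1, 1, 1] . pi = 1

Solving yields:
  pi_0 = 7/41
  pi_1 = 8/41
  pi_2 = 26/41

Verification (pi * P):
  7/41*1/7 + 8/41*2/7 + 26/41*1/7 = 7/41 = pi_0  (ok)
  7/41*2/7 + 8/41*2/7 + 26/41*1/7 = 8/41 = pi_1  (ok)
  7/41*4/7 + 8/41*3/7 + 26/41*5/7 = 26/41 = pi_2  (ok)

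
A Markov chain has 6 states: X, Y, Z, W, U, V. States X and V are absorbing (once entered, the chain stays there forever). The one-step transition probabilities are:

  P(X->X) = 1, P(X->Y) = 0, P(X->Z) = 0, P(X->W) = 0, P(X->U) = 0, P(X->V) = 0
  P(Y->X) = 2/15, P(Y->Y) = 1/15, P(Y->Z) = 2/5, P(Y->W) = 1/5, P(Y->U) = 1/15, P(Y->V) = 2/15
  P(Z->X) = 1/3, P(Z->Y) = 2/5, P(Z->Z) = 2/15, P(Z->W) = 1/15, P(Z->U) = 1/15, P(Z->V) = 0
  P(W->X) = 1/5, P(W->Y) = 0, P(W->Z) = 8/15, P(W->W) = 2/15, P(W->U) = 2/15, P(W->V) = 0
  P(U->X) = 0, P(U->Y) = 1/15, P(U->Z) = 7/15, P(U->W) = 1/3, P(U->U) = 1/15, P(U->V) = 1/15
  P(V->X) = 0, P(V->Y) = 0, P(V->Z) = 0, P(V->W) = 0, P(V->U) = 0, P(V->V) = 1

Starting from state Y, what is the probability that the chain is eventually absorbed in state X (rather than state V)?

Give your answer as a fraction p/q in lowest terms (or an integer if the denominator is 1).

Answer: 13796/18107

Derivation:
Let a_i = P(absorbed in X | start in state i).
Boundary conditions: a_X = 1, a_V = 0.
For each transient state i, a_i = sum_j P(i->j) * a_j:
  a_Y = 2/15*a_X + 1/15*a_Y + 2/5*a_Z + 1/5*a_W + 1/15*a_U + 2/15*a_V
  a_Z = 1/3*a_X + 2/5*a_Y + 2/15*a_Z + 1/15*a_W + 1/15*a_U + 0*a_V
  a_W = 1/5*a_X + 0*a_Y + 8/15*a_Z + 2/15*a_W + 2/15*a_U + 0*a_V
  a_U = 0*a_X + 1/15*a_Y + 7/15*a_Z + 1/3*a_W + 1/15*a_U + 1/15*a_V

Substituting a_X = 1 and a_V = 0, rearrange to (I - Q) a = r where r[i] = P(i -> X):
  [14/15, -2/5, -1/5, -1/15] . (a_Y, a_Z, a_W, a_U) = 2/15
  [-2/5, 13/15, -1/15, -1/15] . (a_Y, a_Z, a_W, a_U) = 1/3
  [0, -8/15, 13/15, -2/15] . (a_Y, a_Z, a_W, a_U) = 1/5
  [-1/15, -7/15, -1/3, 14/15] . (a_Y, a_Z, a_W, a_U) = 0

Solving yields:
  a_Y = 13796/18107
  a_Z = 15689/18107
  a_W = 16075/18107
  a_U = 14571/18107

Starting state is Y, so the absorption probability is a_Y = 13796/18107.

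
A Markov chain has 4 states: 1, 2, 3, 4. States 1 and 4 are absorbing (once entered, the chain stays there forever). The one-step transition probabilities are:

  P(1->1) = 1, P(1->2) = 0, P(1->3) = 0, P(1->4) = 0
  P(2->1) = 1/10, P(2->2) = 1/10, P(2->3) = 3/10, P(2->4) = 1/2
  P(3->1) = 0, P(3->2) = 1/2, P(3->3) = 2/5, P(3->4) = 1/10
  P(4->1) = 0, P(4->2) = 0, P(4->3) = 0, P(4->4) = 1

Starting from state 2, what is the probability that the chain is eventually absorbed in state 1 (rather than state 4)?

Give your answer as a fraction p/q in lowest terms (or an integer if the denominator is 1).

Answer: 2/13

Derivation:
Let a_i = P(absorbed in 1 | start in state i).
Boundary conditions: a_1 = 1, a_4 = 0.
For each transient state i, a_i = sum_j P(i->j) * a_j:
  a_2 = 1/10*a_1 + 1/10*a_2 + 3/10*a_3 + 1/2*a_4
  a_3 = 0*a_1 + 1/2*a_2 + 2/5*a_3 + 1/10*a_4

Substituting a_1 = 1 and a_4 = 0, rearrange to (I - Q) a = r where r[i] = P(i -> 1):
  [9/10, -3/10] . (a_2, a_3) = 1/10
  [-1/2, 3/5] . (a_2, a_3) = 0

Solving yields:
  a_2 = 2/13
  a_3 = 5/39

Starting state is 2, so the absorption probability is a_2 = 2/13.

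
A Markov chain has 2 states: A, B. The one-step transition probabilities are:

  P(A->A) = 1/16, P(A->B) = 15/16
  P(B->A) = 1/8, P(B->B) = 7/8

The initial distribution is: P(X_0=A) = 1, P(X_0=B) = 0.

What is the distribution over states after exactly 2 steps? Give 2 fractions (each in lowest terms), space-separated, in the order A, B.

Propagating the distribution step by step (d_{t+1} = d_t * P):
d_0 = (A=1, B=0)
  d_1[A] = 1*1/16 + 0*1/8 = 1/16
  d_1[B] = 1*15/16 + 0*7/8 = 15/16
d_1 = (A=1/16, B=15/16)
  d_2[A] = 1/16*1/16 + 15/16*1/8 = 31/256
  d_2[B] = 1/16*15/16 + 15/16*7/8 = 225/256
d_2 = (A=31/256, B=225/256)

Answer: 31/256 225/256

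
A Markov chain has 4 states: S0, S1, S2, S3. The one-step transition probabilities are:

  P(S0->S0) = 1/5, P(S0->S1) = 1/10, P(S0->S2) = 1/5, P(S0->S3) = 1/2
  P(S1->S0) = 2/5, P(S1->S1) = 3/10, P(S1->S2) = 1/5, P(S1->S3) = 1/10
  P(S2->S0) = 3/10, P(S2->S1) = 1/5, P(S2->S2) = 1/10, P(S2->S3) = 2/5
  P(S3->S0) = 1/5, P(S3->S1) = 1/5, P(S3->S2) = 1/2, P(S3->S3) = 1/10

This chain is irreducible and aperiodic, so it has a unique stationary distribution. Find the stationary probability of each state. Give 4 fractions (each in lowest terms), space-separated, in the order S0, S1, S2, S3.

The stationary distribution satisfies pi = pi * P, i.e.:
  pi_S0 = 1/5*pi_S0 + 2/5*pi_S1 + 3/10*pi_S2 + 1/5*pi_S3
  pi_S1 = 1/10*pi_S0 + 3/10*pi_S1 + 1/5*pi_S2 + 1/5*pi_S3
  pi_S2 = 1/5*pi_S0 + 1/5*pi_S1 + 1/10*pi_S2 + 1/2*pi_S3
  pi_S3 = 1/2*pi_S0 + 1/10*pi_S1 + 2/5*pi_S2 + 1/10*pi_S3
with normalization: pi_S0 + pi_S1 + pi_S2 + pi_S3 = 1.

Using the first 3 balance equations plus normalization, the linear system A*pi = b is:
  [-4/5, 2/5, 3/10, 1/5] . pi = 0
  [1/10, -7/10, 1/5, 1/5] . pi = 0
  [1/5, 1/5, -9/10, 1/2] . pi = 0
  [1, 1, 1, 1] . pi = 1

Solving yields:
  pi_S0 = 347/1312
  pi_S1 = 253/1312
  pi_S2 = 85/328
  pi_S3 = 93/328

Verification (pi * P):
  347/1312*1/5 + 253/1312*2/5 + 85/328*3/10 + 93/328*1/5 = 347/1312 = pi_S0  (ok)
  347/1312*1/10 + 253/1312*3/10 + 85/328*1/5 + 93/328*1/5 = 253/1312 = pi_S1  (ok)
  347/1312*1/5 + 253/1312*1/5 + 85/328*1/10 + 93/328*1/2 = 85/328 = pi_S2  (ok)
  347/1312*1/2 + 253/1312*1/10 + 85/328*2/5 + 93/328*1/10 = 93/328 = pi_S3  (ok)

Answer: 347/1312 253/1312 85/328 93/328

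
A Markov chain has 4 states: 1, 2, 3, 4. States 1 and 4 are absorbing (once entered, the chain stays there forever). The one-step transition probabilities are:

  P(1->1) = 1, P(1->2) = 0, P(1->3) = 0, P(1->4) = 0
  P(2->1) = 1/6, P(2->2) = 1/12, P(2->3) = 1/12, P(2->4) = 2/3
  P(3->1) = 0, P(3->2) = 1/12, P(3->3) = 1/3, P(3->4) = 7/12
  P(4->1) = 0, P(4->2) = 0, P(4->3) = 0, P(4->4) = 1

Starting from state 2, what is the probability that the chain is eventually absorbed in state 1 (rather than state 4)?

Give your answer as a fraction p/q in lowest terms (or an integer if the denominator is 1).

Answer: 16/87

Derivation:
Let a_i = P(absorbed in 1 | start in state i).
Boundary conditions: a_1 = 1, a_4 = 0.
For each transient state i, a_i = sum_j P(i->j) * a_j:
  a_2 = 1/6*a_1 + 1/12*a_2 + 1/12*a_3 + 2/3*a_4
  a_3 = 0*a_1 + 1/12*a_2 + 1/3*a_3 + 7/12*a_4

Substituting a_1 = 1 and a_4 = 0, rearrange to (I - Q) a = r where r[i] = P(i -> 1):
  [11/12, -1/12] . (a_2, a_3) = 1/6
  [-1/12, 2/3] . (a_2, a_3) = 0

Solving yields:
  a_2 = 16/87
  a_3 = 2/87

Starting state is 2, so the absorption probability is a_2 = 16/87.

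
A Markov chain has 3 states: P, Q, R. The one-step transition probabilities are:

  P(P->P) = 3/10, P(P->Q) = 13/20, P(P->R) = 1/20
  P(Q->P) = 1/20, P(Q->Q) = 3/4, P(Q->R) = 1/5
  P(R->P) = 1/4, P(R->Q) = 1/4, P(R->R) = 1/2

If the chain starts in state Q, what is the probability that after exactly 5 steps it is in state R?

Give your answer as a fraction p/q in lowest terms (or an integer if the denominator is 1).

Answer: 164939/640000

Derivation:
Computing P^5 by repeated multiplication:
P^1 =
  P: [3/10, 13/20, 1/20]
  Q: [1/20, 3/4, 1/5]
  R: [1/4, 1/4, 1/2]
P^2 =
  P: [27/200, 139/200, 17/100]
  Q: [41/400, 129/200, 101/400]
  R: [17/80, 19/40, 5/16]
P^3 =
  P: [471/4000, 1303/2000, 923/4000]
  Q: [1009/8000, 1227/2000, 2083/8000]
  R: [53/320, 229/400, 419/1600]
P^4 =
  P: [10047/80000, 12457/20000, 161/640]
  Q: [21377/160000, 759/1250, 41471/160000]
  R: [4601/32000, 241/400, 8119/32000]
P^5 =
  P: [42147/320000, 30583/50000, 410609/1600000]
  Q: [432769/3200000, 242817/400000, 164939/640000]
  R: [87481/640000, 48701/80000, 162911/640000]

(P^5)[Q -> R] = 164939/640000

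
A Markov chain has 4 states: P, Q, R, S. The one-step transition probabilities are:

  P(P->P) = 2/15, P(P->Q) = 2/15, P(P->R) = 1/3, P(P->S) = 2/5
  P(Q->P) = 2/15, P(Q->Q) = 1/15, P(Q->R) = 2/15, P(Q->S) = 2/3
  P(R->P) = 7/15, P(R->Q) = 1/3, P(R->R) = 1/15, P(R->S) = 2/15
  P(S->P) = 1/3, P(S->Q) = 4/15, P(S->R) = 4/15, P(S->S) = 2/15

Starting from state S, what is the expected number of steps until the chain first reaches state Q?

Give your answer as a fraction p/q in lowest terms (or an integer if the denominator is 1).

Answer: 690/167

Derivation:
Let h_i = expected steps to first reach Q from state i.
Boundary: h_Q = 0.
First-step equations for the other states:
  h_P = 1 + 2/15*h_P + 2/15*h_Q + 1/3*h_R + 2/5*h_S
  h_R = 1 + 7/15*h_P + 1/3*h_Q + 1/15*h_R + 2/15*h_S
  h_S = 1 + 1/3*h_P + 4/15*h_Q + 4/15*h_R + 2/15*h_S

Substituting h_Q = 0 and rearranging gives the linear system (I - Q) h = 1:
  [13/15, -1/3, -2/5] . (h_P, h_R, h_S) = 1
  [-7/15, 14/15, -2/15] . (h_P, h_R, h_S) = 1
  [-1/3, -4/15, 13/15] . (h_P, h_R, h_S) = 1

Solving yields:
  h_P = 765/167
  h_R = 660/167
  h_S = 690/167

Starting state is S, so the expected hitting time is h_S = 690/167.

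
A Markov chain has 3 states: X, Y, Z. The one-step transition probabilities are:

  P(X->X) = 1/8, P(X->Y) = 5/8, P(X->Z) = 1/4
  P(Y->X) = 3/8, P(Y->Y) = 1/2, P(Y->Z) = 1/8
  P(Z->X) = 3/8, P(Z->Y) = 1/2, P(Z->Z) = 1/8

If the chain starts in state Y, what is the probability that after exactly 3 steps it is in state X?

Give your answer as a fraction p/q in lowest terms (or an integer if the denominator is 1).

Computing P^3 by repeated multiplication:
P^1 =
  X: [1/8, 5/8, 1/4]
  Y: [3/8, 1/2, 1/8]
  Z: [3/8, 1/2, 1/8]
P^2 =
  X: [11/32, 33/64, 9/64]
  Y: [9/32, 35/64, 11/64]
  Z: [9/32, 35/64, 11/64]
P^3 =
  X: [37/128, 139/256, 43/256]
  Y: [39/128, 137/256, 41/256]
  Z: [39/128, 137/256, 41/256]

(P^3)[Y -> X] = 39/128

Answer: 39/128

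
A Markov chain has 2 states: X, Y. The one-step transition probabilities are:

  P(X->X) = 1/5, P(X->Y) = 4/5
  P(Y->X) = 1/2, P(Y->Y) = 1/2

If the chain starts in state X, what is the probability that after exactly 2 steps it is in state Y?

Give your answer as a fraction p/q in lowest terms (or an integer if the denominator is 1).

Answer: 14/25

Derivation:
Computing P^2 by repeated multiplication:
P^1 =
  X: [1/5, 4/5]
  Y: [1/2, 1/2]
P^2 =
  X: [11/25, 14/25]
  Y: [7/20, 13/20]

(P^2)[X -> Y] = 14/25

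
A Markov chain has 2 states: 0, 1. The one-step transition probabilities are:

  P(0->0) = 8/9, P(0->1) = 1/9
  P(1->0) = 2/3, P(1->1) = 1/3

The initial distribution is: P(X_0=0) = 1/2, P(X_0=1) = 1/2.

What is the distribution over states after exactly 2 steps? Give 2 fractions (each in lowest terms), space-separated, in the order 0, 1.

Answer: 68/81 13/81

Derivation:
Propagating the distribution step by step (d_{t+1} = d_t * P):
d_0 = (0=1/2, 1=1/2)
  d_1[0] = 1/2*8/9 + 1/2*2/3 = 7/9
  d_1[1] = 1/2*1/9 + 1/2*1/3 = 2/9
d_1 = (0=7/9, 1=2/9)
  d_2[0] = 7/9*8/9 + 2/9*2/3 = 68/81
  d_2[1] = 7/9*1/9 + 2/9*1/3 = 13/81
d_2 = (0=68/81, 1=13/81)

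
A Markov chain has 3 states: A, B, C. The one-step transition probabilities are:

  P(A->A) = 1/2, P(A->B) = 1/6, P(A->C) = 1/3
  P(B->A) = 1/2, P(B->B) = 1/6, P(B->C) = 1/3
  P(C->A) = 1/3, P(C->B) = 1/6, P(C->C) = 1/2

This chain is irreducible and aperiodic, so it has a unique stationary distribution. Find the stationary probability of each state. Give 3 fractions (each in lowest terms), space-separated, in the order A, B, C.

Answer: 13/30 1/6 2/5

Derivation:
The stationary distribution satisfies pi = pi * P, i.e.:
  pi_A = 1/2*pi_A + 1/2*pi_B + 1/3*pi_C
  pi_B = 1/6*pi_A + 1/6*pi_B + 1/6*pi_C
  pi_C = 1/3*pi_A + 1/3*pi_B + 1/2*pi_C
with normalization: pi_A + pi_B + pi_C = 1.

Using the first 2 balance equations plus normalization, the linear system A*pi = b is:
  [-1/2, 1/2, 1/3] . pi = 0
  [1/6, -5/6, 1/6] . pi = 0
  [1, 1, 1] . pi = 1

Solving yields:
  pi_A = 13/30
  pi_B = 1/6
  pi_C = 2/5

Verification (pi * P):
  13/30*1/2 + 1/6*1/2 + 2/5*1/3 = 13/30 = pi_A  (ok)
  13/30*1/6 + 1/6*1/6 + 2/5*1/6 = 1/6 = pi_B  (ok)
  13/30*1/3 + 1/6*1/3 + 2/5*1/2 = 2/5 = pi_C  (ok)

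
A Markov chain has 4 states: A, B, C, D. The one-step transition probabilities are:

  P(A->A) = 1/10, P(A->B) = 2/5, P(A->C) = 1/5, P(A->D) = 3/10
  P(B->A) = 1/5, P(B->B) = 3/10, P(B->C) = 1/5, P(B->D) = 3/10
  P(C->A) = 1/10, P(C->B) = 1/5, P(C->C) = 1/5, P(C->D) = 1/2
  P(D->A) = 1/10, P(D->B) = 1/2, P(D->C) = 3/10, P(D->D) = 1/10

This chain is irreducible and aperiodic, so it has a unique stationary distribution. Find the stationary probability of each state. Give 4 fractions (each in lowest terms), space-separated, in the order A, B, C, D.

Answer: 175/1298 226/649 27/118 17/59

Derivation:
The stationary distribution satisfies pi = pi * P, i.e.:
  pi_A = 1/10*pi_A + 1/5*pi_B + 1/10*pi_C + 1/10*pi_D
  pi_B = 2/5*pi_A + 3/10*pi_B + 1/5*pi_C + 1/2*pi_D
  pi_C = 1/5*pi_A + 1/5*pi_B + 1/5*pi_C + 3/10*pi_D
  pi_D = 3/10*pi_A + 3/10*pi_B + 1/2*pi_C + 1/10*pi_D
with normalization: pi_A + pi_B + pi_C + pi_D = 1.

Using the first 3 balance equations plus normalization, the linear system A*pi = b is:
  [-9/10, 1/5, 1/10, 1/10] . pi = 0
  [2/5, -7/10, 1/5, 1/2] . pi = 0
  [1/5, 1/5, -4/5, 3/10] . pi = 0
  [1, 1, 1, 1] . pi = 1

Solving yields:
  pi_A = 175/1298
  pi_B = 226/649
  pi_C = 27/118
  pi_D = 17/59

Verification (pi * P):
  175/1298*1/10 + 226/649*1/5 + 27/118*1/10 + 17/59*1/10 = 175/1298 = pi_A  (ok)
  175/1298*2/5 + 226/649*3/10 + 27/118*1/5 + 17/59*1/2 = 226/649 = pi_B  (ok)
  175/1298*1/5 + 226/649*1/5 + 27/118*1/5 + 17/59*3/10 = 27/118 = pi_C  (ok)
  175/1298*3/10 + 226/649*3/10 + 27/118*1/2 + 17/59*1/10 = 17/59 = pi_D  (ok)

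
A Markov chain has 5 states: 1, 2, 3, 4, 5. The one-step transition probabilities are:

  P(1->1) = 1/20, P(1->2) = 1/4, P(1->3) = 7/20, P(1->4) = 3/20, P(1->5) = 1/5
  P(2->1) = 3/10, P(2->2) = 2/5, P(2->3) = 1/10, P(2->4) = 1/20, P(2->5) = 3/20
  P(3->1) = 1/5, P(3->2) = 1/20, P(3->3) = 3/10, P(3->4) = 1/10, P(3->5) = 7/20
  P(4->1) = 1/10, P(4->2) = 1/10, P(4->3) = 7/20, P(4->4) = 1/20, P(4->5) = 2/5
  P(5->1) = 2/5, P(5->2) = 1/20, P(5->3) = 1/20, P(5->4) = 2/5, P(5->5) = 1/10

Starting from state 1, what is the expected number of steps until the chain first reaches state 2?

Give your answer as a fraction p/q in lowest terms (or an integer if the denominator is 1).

Let h_i = expected steps to first reach 2 from state i.
Boundary: h_2 = 0.
First-step equations for the other states:
  h_1 = 1 + 1/20*h_1 + 1/4*h_2 + 7/20*h_3 + 3/20*h_4 + 1/5*h_5
  h_3 = 1 + 1/5*h_1 + 1/20*h_2 + 3/10*h_3 + 1/10*h_4 + 7/20*h_5
  h_4 = 1 + 1/10*h_1 + 1/10*h_2 + 7/20*h_3 + 1/20*h_4 + 2/5*h_5
  h_5 = 1 + 2/5*h_1 + 1/20*h_2 + 1/20*h_3 + 2/5*h_4 + 1/10*h_5

Substituting h_2 = 0 and rearranging gives the linear system (I - Q) h = 1:
  [19/20, -7/20, -3/20, -1/5] . (h_1, h_3, h_4, h_5) = 1
  [-1/5, 7/10, -1/10, -7/20] . (h_1, h_3, h_4, h_5) = 1
  [-1/10, -7/20, 19/20, -2/5] . (h_1, h_3, h_4, h_5) = 1
  [-2/5, -1/20, -2/5, 9/10] . (h_1, h_3, h_4, h_5) = 1

Solving yields:
  h_1 = 202320/24347
  h_3 = 243980/24347
  h_4 = 235920/24347
  h_5 = 235380/24347

Starting state is 1, so the expected hitting time is h_1 = 202320/24347.

Answer: 202320/24347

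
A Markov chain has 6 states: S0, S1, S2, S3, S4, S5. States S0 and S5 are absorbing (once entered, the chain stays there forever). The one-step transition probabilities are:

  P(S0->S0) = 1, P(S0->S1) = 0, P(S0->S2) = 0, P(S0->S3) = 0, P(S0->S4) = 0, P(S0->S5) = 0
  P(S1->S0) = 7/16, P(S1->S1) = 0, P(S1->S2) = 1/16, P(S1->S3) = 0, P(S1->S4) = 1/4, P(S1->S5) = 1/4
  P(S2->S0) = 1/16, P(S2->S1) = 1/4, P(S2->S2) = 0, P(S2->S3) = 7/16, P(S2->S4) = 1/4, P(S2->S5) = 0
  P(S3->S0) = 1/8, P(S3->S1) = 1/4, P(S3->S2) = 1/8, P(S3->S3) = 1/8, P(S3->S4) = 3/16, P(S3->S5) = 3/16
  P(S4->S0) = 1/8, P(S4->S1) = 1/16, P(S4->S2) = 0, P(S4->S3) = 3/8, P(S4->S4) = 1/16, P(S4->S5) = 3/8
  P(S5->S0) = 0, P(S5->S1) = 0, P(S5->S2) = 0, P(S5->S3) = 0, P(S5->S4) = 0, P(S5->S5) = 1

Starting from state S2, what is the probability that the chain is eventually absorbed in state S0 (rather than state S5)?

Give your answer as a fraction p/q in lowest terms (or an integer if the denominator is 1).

Let a_i = P(absorbed in S0 | start in state i).
Boundary conditions: a_S0 = 1, a_S5 = 0.
For each transient state i, a_i = sum_j P(i->j) * a_j:
  a_S1 = 7/16*a_S0 + 0*a_S1 + 1/16*a_S2 + 0*a_S3 + 1/4*a_S4 + 1/4*a_S5
  a_S2 = 1/16*a_S0 + 1/4*a_S1 + 0*a_S2 + 7/16*a_S3 + 1/4*a_S4 + 0*a_S5
  a_S3 = 1/8*a_S0 + 1/4*a_S1 + 1/8*a_S2 + 1/8*a_S3 + 3/16*a_S4 + 3/16*a_S5
  a_S4 = 1/8*a_S0 + 1/16*a_S1 + 0*a_S2 + 3/8*a_S3 + 1/16*a_S4 + 3/8*a_S5

Substituting a_S0 = 1 and a_S5 = 0, rearrange to (I - Q) a = r where r[i] = P(i -> S0):
  [1, -1/16, 0, -1/4] . (a_S1, a_S2, a_S3, a_S4) = 7/16
  [-1/4, 1, -7/16, -1/4] . (a_S1, a_S2, a_S3, a_S4) = 1/16
  [-1/4, -1/8, 7/8, -3/16] . (a_S1, a_S2, a_S3, a_S4) = 1/8
  [-1/16, 0, -3/8, 15/16] . (a_S1, a_S2, a_S3, a_S4) = 1/8

Solving yields:
  a_S1 = 22798/41095
  a_S2 = 19847/41095
  a_S3 = 18287/41095
  a_S4 = 14314/41095

Starting state is S2, so the absorption probability is a_S2 = 19847/41095.

Answer: 19847/41095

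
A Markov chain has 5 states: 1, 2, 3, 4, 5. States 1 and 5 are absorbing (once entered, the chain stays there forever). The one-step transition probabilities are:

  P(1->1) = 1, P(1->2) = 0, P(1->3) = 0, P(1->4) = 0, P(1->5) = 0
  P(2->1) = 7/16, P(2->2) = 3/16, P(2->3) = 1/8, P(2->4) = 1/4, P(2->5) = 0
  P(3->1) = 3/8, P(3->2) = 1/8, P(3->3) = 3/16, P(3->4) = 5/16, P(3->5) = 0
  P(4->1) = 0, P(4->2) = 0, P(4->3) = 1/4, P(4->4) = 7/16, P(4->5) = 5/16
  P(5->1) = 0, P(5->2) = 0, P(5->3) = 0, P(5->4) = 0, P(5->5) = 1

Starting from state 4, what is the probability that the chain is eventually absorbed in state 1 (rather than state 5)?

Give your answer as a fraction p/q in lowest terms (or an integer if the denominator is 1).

Answer: 368/1193

Derivation:
Let a_i = P(absorbed in 1 | start in state i).
Boundary conditions: a_1 = 1, a_5 = 0.
For each transient state i, a_i = sum_j P(i->j) * a_j:
  a_2 = 7/16*a_1 + 3/16*a_2 + 1/8*a_3 + 1/4*a_4 + 0*a_5
  a_3 = 3/8*a_1 + 1/8*a_2 + 3/16*a_3 + 5/16*a_4 + 0*a_5
  a_4 = 0*a_1 + 0*a_2 + 1/4*a_3 + 7/16*a_4 + 5/16*a_5

Substituting a_1 = 1 and a_5 = 0, rearrange to (I - Q) a = r where r[i] = P(i -> 1):
  [13/16, -1/8, -1/4] . (a_2, a_3, a_4) = 7/16
  [-1/8, 13/16, -5/16] . (a_2, a_3, a_4) = 3/8
  [0, -1/4, 9/16] . (a_2, a_3, a_4) = 0

Solving yields:
  a_2 = 883/1193
  a_3 = 828/1193
  a_4 = 368/1193

Starting state is 4, so the absorption probability is a_4 = 368/1193.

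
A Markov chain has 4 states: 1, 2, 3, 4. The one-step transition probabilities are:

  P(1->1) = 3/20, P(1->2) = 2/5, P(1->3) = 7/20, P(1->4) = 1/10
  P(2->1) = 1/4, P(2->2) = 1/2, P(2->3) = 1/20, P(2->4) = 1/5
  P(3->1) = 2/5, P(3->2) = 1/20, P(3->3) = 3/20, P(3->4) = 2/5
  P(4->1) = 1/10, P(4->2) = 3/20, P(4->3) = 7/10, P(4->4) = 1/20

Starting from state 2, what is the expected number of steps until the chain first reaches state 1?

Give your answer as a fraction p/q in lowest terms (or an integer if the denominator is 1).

Answer: 7240/1807

Derivation:
Let h_i = expected steps to first reach 1 from state i.
Boundary: h_1 = 0.
First-step equations for the other states:
  h_2 = 1 + 1/4*h_1 + 1/2*h_2 + 1/20*h_3 + 1/5*h_4
  h_3 = 1 + 2/5*h_1 + 1/20*h_2 + 3/20*h_3 + 2/5*h_4
  h_4 = 1 + 1/10*h_1 + 3/20*h_2 + 7/10*h_3 + 1/20*h_4

Substituting h_1 = 0 and rearranging gives the linear system (I - Q) h = 1:
  [1/2, -1/20, -1/5] . (h_2, h_3, h_4) = 1
  [-1/20, 17/20, -2/5] . (h_2, h_3, h_4) = 1
  [-3/20, -7/10, 19/20] . (h_2, h_3, h_4) = 1

Solving yields:
  h_2 = 7240/1807
  h_3 = 6100/1807
  h_4 = 580/139

Starting state is 2, so the expected hitting time is h_2 = 7240/1807.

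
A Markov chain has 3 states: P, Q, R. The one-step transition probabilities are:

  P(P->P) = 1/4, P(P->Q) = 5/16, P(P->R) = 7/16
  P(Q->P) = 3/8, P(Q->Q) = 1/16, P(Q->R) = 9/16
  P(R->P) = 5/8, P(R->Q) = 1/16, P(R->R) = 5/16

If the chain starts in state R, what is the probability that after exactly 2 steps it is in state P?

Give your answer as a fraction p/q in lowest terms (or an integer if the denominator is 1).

Computing P^2 by repeated multiplication:
P^1 =
  P: [1/4, 5/16, 7/16]
  Q: [3/8, 1/16, 9/16]
  R: [5/8, 1/16, 5/16]
P^2 =
  P: [29/64, 1/8, 27/64]
  Q: [15/32, 5/32, 3/8]
  R: [3/8, 7/32, 13/32]

(P^2)[R -> P] = 3/8

Answer: 3/8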